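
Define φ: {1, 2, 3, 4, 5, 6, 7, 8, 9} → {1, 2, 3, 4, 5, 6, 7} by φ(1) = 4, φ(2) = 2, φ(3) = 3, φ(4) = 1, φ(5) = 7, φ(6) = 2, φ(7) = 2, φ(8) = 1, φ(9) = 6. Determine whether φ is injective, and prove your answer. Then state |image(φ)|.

φ(2) = 2 = φ(6) with 2 ≠ 6, so φ is not injective.
The image of φ is {1, 2, 3, 4, 6, 7}, which has 6 elements.

6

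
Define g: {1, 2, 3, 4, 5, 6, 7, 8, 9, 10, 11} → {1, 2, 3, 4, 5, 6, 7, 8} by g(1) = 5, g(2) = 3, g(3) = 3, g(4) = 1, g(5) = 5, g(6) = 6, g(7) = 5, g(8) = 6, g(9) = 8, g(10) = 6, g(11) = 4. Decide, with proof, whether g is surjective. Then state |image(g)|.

No element maps to 2, so g is not surjective.
The image of g is {1, 3, 4, 5, 6, 8}, which has 6 elements.

6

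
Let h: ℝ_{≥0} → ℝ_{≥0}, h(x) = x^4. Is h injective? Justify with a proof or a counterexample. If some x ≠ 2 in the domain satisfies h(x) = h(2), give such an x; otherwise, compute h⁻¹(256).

On ℝ_{≥0}, x ↦ x^4 is strictly increasing, so h(x_1) = h(x_2) forces x_1 = x_2. So h is injective.
Since x ↦ x^4 is strictly increasing on ℝ_{≥0}, it is injective there, so no x ≠ 2 in the domain has h(x) = h(2). We therefore compute h⁻¹(256) = 256^{1/4} = 4 (indeed 4^4 = 256).

4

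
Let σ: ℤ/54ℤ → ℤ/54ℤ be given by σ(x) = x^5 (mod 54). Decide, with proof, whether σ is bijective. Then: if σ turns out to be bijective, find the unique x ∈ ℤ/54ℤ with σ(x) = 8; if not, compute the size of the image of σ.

38

σ(0) = 0^5 = 0.
σ(6): Repeated squaring mod 54: 6^1 ≡ 6, 6^2 ≡ 6² = 36, 6^4 ≡ 36² = 1296 ≡ 0. Since 5 = 4 + 1, 6^5 ≡ 0·6: 0·6 = 0. So 6^5 ≡ 0 (mod 54).
So σ(0) = σ(6) = 0 while 0 ≠ 6, therefore σ is not injective, hence not bijective.
Since σ is not bijective, we determine |image(σ)|. Computing x^5 mod 54 for each x (by repeated squaring, reducing mod 54 at every step), the values σ(0), σ(1), …, σ(53) are: 0, 1, 32, 27, 52, 47, 0, 13, 44, 27, 46, 23, 0, 43, 38, 27, 4, 35, 0, 37, 14, 27, 34, 29, 0, 49, 26, 27, 28, 5, 0, 25, 20, 27, 40, 17, 0, 19, 50, 27, 16, 11, 0, 31, 8, 27, 10, 41, 0, 7, 2, 27, 22, 53.
The distinct values are {0, 1, 2, 4, 5, 7, 8, 10, 11, 13, 14, 16, 17, 19, 20, 22, 23, 25, 26, 27, 28, 29, 31, 32, 34, 35, 37, 38, 40, 41, 43, 44, 46, 47, 49, 50, 52, 53}; there are 38 of them.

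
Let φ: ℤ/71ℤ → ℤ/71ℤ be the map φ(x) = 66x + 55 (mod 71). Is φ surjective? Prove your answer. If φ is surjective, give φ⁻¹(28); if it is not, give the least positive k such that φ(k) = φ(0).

48

Since gcd(66, 71) = 1, 66 is invertible modulo 71. Euclid's algorithm: 71 = 1·66 + 5, 66 = 13·5 + 1; back-substituting gives 1 = 14·66 − 13·71, so 66⁻¹ ≡ 14 (mod 71).
For any y ∈ ℤ/71ℤ, x = 14(y − 55) mod 71 satisfies φ(x) = 66·14(y − 55) + 55 ≡ y (since 66·14 ≡ 1 mod 71). So every y has a preimage.
So φ is surjective.
Since φ is surjective, we find φ⁻¹(28): we need 66x ≡ 28 − 55 ≡ 44 (mod 71). Using 66⁻¹ = 14: x ≡ 14·44 = 616 = 8·71 + 48, so x = 48.
Check: φ(48) = 66·48 + 55 = 3223 = 45·71 + 28 ≡ 28 (mod 71).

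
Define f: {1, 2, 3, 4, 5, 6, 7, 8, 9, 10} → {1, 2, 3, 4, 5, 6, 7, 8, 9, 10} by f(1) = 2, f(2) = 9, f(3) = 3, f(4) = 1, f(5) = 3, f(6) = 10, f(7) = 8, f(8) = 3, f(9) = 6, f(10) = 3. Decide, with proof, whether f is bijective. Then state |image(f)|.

f(3) = 3 = f(5) with 3 ≠ 5, so f is not injective, hence not bijective.
The image of f is {1, 2, 3, 6, 8, 9, 10}, which has 7 elements.

7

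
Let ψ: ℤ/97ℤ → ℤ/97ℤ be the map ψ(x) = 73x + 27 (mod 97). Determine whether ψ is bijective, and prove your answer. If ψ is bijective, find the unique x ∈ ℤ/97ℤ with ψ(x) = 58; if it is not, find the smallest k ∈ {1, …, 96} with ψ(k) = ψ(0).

If ψ(u) = ψ(v), then 73u ≡ 73v (mod 97). Because gcd(73, 97) = 1, we may cancel 73 to get u ≡ v (mod 97).
We now compute 73⁻¹ mod 97 explicitly. Euclid's algorithm: 97 = 1·73 + 24, 73 = 3·24 + 1; back-substituting gives 1 = 4·73 − 3·97, so 73⁻¹ ≡ 4 (mod 97).
Then y ↦ 4(y − 27) is a two-sided inverse to ψ, so every y ∈ ℤ/97ℤ has a preimage.
Thus ψ is bijective.
Since ψ is bijective, we find ψ⁻¹(58): we need 73x ≡ 58 − 27 ≡ 31 (mod 97). Using 73⁻¹ = 4: x ≡ 4·31 = 124 = 1·97 + 27, so x = 27.
Check: ψ(27) = 73·27 + 27 = 1998 = 20·97 + 58 ≡ 58 (mod 97).

27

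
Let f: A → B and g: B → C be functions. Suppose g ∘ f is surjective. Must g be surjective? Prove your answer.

surjective

Let c ∈ C. Since g ∘ f is surjective, some a ∈ A has g(f(a)) = c. Then b = f(a) ∈ B satisfies g(b) = c. So g is surjective.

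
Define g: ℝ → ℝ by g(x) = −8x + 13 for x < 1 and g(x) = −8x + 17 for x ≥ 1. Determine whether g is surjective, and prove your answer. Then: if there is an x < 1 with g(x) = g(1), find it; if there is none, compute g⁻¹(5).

Both pieces are strictly decreasing (slopes −8 and −8), so each is injective on its own interval.
The left piece maps (−∞, 1) onto (5, ∞); the right piece maps [1, ∞) onto (−∞, 9].
The union (5, ∞) ∪ (−∞, 9] covers ℝ, so g is surjective.
For the follow-up: the images overlap, so an x < 1 with g(x) = g(1) exists. g(1) = 9; solving −8x + 13 = 9 for x < 1 gives x = (9 − 13)/(−8) = 1/2.

1/2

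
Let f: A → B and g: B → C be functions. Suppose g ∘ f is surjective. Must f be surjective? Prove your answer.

not surjective

No. Take A = {0, 1}, B = {0, 1, 2}, C = {0}, f(a) = 0 for every a ∈ A, and g(b) = 0 for every b ∈ B.
Then g ∘ f is surjective onto {0}, but 2 ∈ B has no preimage under f, so f is not surjective.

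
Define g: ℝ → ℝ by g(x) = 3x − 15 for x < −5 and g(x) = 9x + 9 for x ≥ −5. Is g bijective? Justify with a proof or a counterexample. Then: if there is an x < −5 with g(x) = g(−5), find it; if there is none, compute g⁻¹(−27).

Both pieces are strictly increasing (slopes 3 and 9), so each is injective on its own interval.
The left piece maps (−∞, −5) onto (−∞, −30); the right piece maps [−5, ∞) onto [−36, ∞).
These images overlap. In particular g(−5) = −36 (right piece), and solving 3x − 15 = −36 on the left piece gives x = −7 < −5.
So g(−7) = g(−5) with −7 ≠ −5, and g is not injective, hence not bijective. This x = −7 is the requested value below −5.

-7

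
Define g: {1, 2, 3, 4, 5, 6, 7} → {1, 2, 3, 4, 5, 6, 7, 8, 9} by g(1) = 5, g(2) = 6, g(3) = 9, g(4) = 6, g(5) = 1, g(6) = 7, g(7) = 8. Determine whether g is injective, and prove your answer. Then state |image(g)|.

g(2) = 6 = g(4) with 2 ≠ 4, so g is not injective.
The image of g is {1, 5, 6, 7, 8, 9}, which has 6 elements.

6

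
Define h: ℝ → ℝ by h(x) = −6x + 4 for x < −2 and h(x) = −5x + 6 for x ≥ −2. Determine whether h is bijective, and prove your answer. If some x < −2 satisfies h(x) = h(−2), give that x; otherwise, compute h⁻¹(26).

Both pieces are strictly decreasing (slopes −6 and −5), so each is injective on its own interval.
The left piece maps (−∞, −2) onto (16, ∞); the right piece maps [−2, ∞) onto (−∞, 16].
Since 16 = 16, the images partition ℝ: h is injective and surjective, hence bijective.
Because the two images are disjoint, no x < −2 has h(x) = h(−2), so we compute h⁻¹(26): 26 lies in (16, ∞), so solve −6x + 4 = 26: x = (26 − 4)/(−6) = −11/3.

-11/3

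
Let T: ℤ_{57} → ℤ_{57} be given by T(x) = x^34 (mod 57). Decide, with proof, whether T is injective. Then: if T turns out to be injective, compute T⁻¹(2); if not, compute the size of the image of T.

T(8): Repeated squaring mod 57: 8^1 ≡ 8, 8^2 ≡ 8² = 64 ≡ 7, 8^4 ≡ 7² = 49, 8^8 ≡ 49² = 2401 ≡ 7, 8^16 ≡ 7² = 49, 8^32 ≡ 49² = 2401 ≡ 7. Since 34 = 32 + 2, 8^34 ≡ 7·7: 7·7 = 49. So 8^34 ≡ 49 (mod 57).
T(11): Repeated squaring mod 57: 11^1 ≡ 11, 11^2 ≡ 11² = 121 ≡ 7, 11^4 ≡ 7² = 49, 11^8 ≡ 49² = 2401 ≡ 7, 11^16 ≡ 7² = 49, 11^32 ≡ 49² = 2401 ≡ 7. Since 34 = 32 + 2, 11^34 ≡ 7·7: 7·7 = 49. So 11^34 ≡ 49 (mod 57).
So T(8) = T(11) = 49 while 8 ≠ 11, so T is not injective.
Since T is not injective, we determine |image(T)|. Computing x^34 mod 57 for each x (by repeated squaring, reducing mod 57 at every step), the values T(0), T(1), …, T(56) are: 0, 1, 43, 36, 25, 16, 9, 7, 49, 42, 4, 49, 45, 28, 16, 6, 55, 43, 39, 19, 1, 24, 55, 25, 54, 28, 7, 30, 4, 4, 30, 7, 28, 54, 25, 55, 24, 1, 19, 39, 43, 55, 6, 16, 28, 45, 49, 4, 42, 49, 7, 9, 16, 25, 36, 43, 1.
The distinct values are {0, 1, 4, 6, 7, 9, 16, 19, 24, 25, 28, 30, 36, 39, 42, 43, 45, 49, 54, 55}; there are 20 of them.

20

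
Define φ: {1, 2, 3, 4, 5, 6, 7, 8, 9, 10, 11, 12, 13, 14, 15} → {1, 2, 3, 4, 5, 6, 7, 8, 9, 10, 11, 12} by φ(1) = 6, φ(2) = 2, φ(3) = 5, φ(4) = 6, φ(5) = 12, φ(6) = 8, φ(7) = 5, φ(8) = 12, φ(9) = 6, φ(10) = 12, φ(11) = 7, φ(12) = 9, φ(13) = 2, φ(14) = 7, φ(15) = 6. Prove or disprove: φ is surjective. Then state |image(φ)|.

7

No element maps to 1, so φ is not surjective.
The image of φ is {2, 5, 6, 7, 8, 9, 12}, which has 7 elements.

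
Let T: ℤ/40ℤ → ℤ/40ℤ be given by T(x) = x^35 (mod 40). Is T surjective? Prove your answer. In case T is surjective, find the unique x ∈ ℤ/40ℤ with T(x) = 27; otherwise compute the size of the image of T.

T(0) = 0^35 = 0.
T(10): Repeated squaring mod 40: 10^1 ≡ 10, 10^2 ≡ 10² = 100 ≡ 20, 10^4 ≡ 20² = 400 ≡ 0, 10^8 ≡ 0² = 0, 10^16 ≡ 0² = 0, 10^32 ≡ 0² = 0. Since 35 = 32 + 2 + 1, 10^35 ≡ 0·20·10: 0·20 = 0, then 0·10 = 0. So 10^35 ≡ 0 (mod 40).
So T(0) = T(10) = 0 while 0 ≠ 10, thus T is not injective.
A non-injective map from the 40-element set ℤ/40ℤ to itself takes at most 39 distinct values, so it cannot be surjective. Thus T is not surjective.
Since T is not surjective, we determine |image(T)|. Computing x^35 mod 40 for each x (by repeated squaring, reducing mod 40 at every step), the values T(0), T(1), …, T(39) are: 0, 1, 8, 27, 24, 5, 16, 23, 32, 9, 0, 11, 8, 37, 24, 15, 16, 33, 32, 19, 0, 21, 8, 7, 24, 25, 16, 3, 32, 29, 0, 31, 8, 17, 24, 35, 16, 13, 32, 39.
The distinct values are {0, 1, 3, 5, 7, 8, 9, 11, 13, 15, 16, 17, 19, 21, 23, 24, 25, 27, 29, 31, 32, 33, 35, 37, 39}; there are 25 of them.

25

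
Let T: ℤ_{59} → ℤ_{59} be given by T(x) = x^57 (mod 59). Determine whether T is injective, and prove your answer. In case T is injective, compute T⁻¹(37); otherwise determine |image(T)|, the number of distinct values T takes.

8

Since 59 is prime, the nonzero elements of ℤ_{59} form a cyclic group of order 58.
As gcd(57, 58) = 1, raising to the 57th power is a bijection on this group: if u^57 ≡ v^57 then (uv^{−1})^57 = 1, and the only element of order dividing gcd(57, 58) = 1 is 1, so u = v.
With T(0) = 0 this makes T injective on all of ℤ_{59}, hence bijective (finite equal-size domain and codomain). In particular T is injective.
Since T is injective, we find the preimage of 37. The inverse of x ↦ x^57 on (ℤ_{59})^× is x ↦ x^57, because 57·57 = 3249 = 56·58 + 1 ≡ 1 (mod 58) and x^{58} = 1 for x ≠ 0 (Fermat). So T⁻¹(37) = 37^57 mod 59.
Repeated squaring mod 59: 37^1 ≡ 37, 37^2 ≡ 37² = 1369 ≡ 12, 37^4 ≡ 12² = 144 ≡ 26, 37^8 ≡ 26² = 676 ≡ 27, 37^16 ≡ 27² = 729 ≡ 21, 37^32 ≡ 21² = 441 ≡ 28. Since 57 = 32 + 16 + 8 + 1, 37^57 ≡ 28·21·27·37: 28·21 = 588 ≡ 57, then 57·27 = 1539 ≡ 5, then 5·37 = 185 ≡ 8. So 37^57 ≡ 8 (mod 59).
Hence T⁻¹(37) = 8.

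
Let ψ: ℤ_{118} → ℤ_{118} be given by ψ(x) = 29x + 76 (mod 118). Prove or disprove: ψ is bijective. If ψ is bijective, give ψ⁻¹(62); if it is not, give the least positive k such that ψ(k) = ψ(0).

28

Suppose ψ(s) = ψ(t) in ℤ_{118}. Then 29s + 76 ≡ 29t + 76 (mod 118), hence 29(s − t) ≡ 0 (mod 118).
Since gcd(29, 118) = 1, 29 is invertible modulo 118, hence s − t ≡ 0 (mod 118), i.e. s = t.
We now compute 29⁻¹ mod 118 explicitly. Euclid's algorithm: 118 = 4·29 + 2, 29 = 14·2 + 1; back-substituting gives 1 = 57·29 − 14·118, so 29⁻¹ ≡ 57 (mod 118).
For any y ∈ ℤ_{118}, x = 57(y − 76) mod 118 satisfies ψ(x) = 29·57(y − 76) + 76 ≡ y (since 29·57 ≡ 1 mod 118). So every y has a preimage.
So ψ is bijective.
Since ψ is bijective, we find ψ⁻¹(62): we need 29x ≡ 62 − 76 ≡ 104 (mod 118). Using 29⁻¹ = 57: x ≡ 57·104 = 5928 = 50·118 + 28, so x = 28.
Check: ψ(28) = 29·28 + 76 = 888 = 7·118 + 62 ≡ 62 (mod 118).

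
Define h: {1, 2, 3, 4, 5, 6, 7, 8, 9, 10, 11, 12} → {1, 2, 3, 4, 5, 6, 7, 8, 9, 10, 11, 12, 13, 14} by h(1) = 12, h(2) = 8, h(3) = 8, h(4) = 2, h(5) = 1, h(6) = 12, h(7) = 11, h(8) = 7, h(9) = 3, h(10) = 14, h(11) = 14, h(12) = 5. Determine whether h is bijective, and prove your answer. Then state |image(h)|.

h(2) = 8 = h(3) with 2 ≠ 3, so h is not injective, hence not bijective.
The image of h is {1, 2, 3, 5, 7, 8, 11, 12, 14}, which has 9 elements.

9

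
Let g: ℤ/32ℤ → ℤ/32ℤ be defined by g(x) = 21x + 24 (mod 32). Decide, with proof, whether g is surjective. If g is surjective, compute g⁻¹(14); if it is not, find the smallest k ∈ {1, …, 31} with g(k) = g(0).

Since gcd(21, 32) = 1, 21 is invertible modulo 32. Euclid's algorithm: 32 = 1·21 + 11, 21 = 1·11 + 10, 11 = 1·10 + 1; back-substituting gives 1 = 29·21 − 19·32, so 21⁻¹ ≡ 29 (mod 32).
For any y ∈ ℤ/32ℤ, x = 29(y − 24) mod 32 satisfies g(x) = 21·29(y − 24) + 24 ≡ y (since 21·29 ≡ 1 mod 32). So every y has a preimage.
So g is surjective.
Since g is surjective, we compute g⁻¹(14): solve 21x + 24 ≡ 14 (mod 32), i.e. 21x ≡ 22 (mod 32).
Multiplying by 21⁻¹ = 29 gives x ≡ 29·22 = 638 = 19·32 + 30 ≡ 30 (mod 32).
Check: g(30) = 21·30 + 24 = 654 = 20·32 + 14 ≡ 14 (mod 32).

30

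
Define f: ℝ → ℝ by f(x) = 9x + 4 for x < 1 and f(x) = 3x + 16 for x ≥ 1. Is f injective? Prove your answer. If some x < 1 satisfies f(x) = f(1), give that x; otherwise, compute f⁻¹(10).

Both pieces are strictly increasing (slopes 9 and 3), so each is injective on its own interval.
The left piece maps (−∞, 1) onto (−∞, 13); the right piece maps [1, ∞) onto [19, ∞).
These images are disjoint, so no value is attained by both pieces. Hence f is injective.
Because the two images are disjoint, no x < 1 has f(x) = f(1), so we compute f⁻¹(10): 10 lies in (−∞, 13), so solve 9x + 4 = 10: x = (10 − 4)/9 = 2/3.

2/3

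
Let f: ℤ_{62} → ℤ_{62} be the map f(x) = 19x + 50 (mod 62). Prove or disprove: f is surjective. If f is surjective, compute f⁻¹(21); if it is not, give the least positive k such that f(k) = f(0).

5

By definition, f is surjective if every y in the codomain equals f(x) for some x in the domain.
Since gcd(19, 62) = 1, 19 is invertible modulo 62. Euclid's algorithm: 62 = 3·19 + 5, 19 = 3·5 + 4, 5 = 1·4 + 1; back-substituting gives 1 = 49·19 − 15·62, so 19⁻¹ ≡ 49 (mod 62).
Then y ↦ 49(y − 50) is a two-sided inverse to f, so every y ∈ ℤ_{62} has a preimage.
Therefore f is surjective.
Since f is surjective, we find f⁻¹(21): we need 19x ≡ 21 − 50 ≡ 33 (mod 62). Using 19⁻¹ = 49: x ≡ 49·33 = 1617 = 26·62 + 5, so x = 5.
Check: f(5) = 19·5 + 50 = 145 = 2·62 + 21 ≡ 21 (mod 62).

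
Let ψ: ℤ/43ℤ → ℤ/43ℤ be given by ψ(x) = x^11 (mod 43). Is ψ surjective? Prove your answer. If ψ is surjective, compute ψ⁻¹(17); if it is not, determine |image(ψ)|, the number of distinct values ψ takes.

Since 43 is prime, the nonzero elements of ℤ/43ℤ form a cyclic group of order 42.
As gcd(11, 42) = 1, raising to the 11th power is a bijection on this group: if x_1^11 ≡ x_2^11 then (x_1x_2^{−1})^11 = 1, and the only element of order dividing gcd(11, 42) = 1 is 1, so x_1 = x_2.
With ψ(0) = 0 this makes ψ injective on all of ℤ/43ℤ, hence bijective (finite equal-size domain and codomain). In particular ψ is surjective.
Since ψ is surjective, we find the preimage of 17. The inverse of x ↦ x^11 on (ℤ/43ℤ)^× is x ↦ x^23, because 11·23 = 253 = 6·42 + 1 ≡ 1 (mod 42) and x^{42} = 1 for x ≠ 0 (Fermat). So ψ⁻¹(17) = 17^23 mod 43.
Repeated squaring mod 43: 17^1 ≡ 17, 17^2 ≡ 17² = 289 ≡ 31, 17^4 ≡ 31² = 961 ≡ 15, 17^8 ≡ 15² = 225 ≡ 10, 17^16 ≡ 10² = 100 ≡ 14. Since 23 = 16 + 4 + 2 + 1, 17^23 ≡ 14·15·31·17: 14·15 = 210 ≡ 38, then 38·31 = 1178 ≡ 17, then 17·17 = 289 ≡ 31. So 17^23 ≡ 31 (mod 43).
Hence ψ⁻¹(17) = 31.

31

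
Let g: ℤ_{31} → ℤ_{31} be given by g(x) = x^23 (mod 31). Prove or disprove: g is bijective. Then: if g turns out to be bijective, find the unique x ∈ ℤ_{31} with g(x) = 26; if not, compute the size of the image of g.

6

Since 31 is prime, the nonzero elements of ℤ_{31} form a cyclic group of order 30.
As gcd(23, 30) = 1, raising to the 23rd power is a bijection on this group: if s^23 ≡ t^23 then (st^{−1})^23 = 1, and the only element of order dividing gcd(23, 30) = 1 is 1, so s = t.
With g(0) = 0 this makes g injective on all of ℤ_{31}, hence bijective (finite equal-size domain and codomain). In particular g is bijective.
Since g is bijective, we find the preimage of 26. The inverse of x ↦ x^23 on (ℤ_{31})^× is x ↦ x^17, because 23·17 = 391 = 13·30 + 1 ≡ 1 (mod 30) and x^{30} = 1 for x ≠ 0 (Fermat). So g⁻¹(26) = 26^17 mod 31.
Repeated squaring mod 31: 26^1 ≡ 26, 26^2 ≡ 26² = 676 ≡ 25, 26^4 ≡ 25² = 625 ≡ 5, 26^8 ≡ 5² = 25, 26^16 ≡ 25² = 625 ≡ 5. Since 17 = 16 + 1, 26^17 ≡ 5·26: 5·26 = 130 ≡ 6. So 26^17 ≡ 6 (mod 31).
Hence g⁻¹(26) = 6.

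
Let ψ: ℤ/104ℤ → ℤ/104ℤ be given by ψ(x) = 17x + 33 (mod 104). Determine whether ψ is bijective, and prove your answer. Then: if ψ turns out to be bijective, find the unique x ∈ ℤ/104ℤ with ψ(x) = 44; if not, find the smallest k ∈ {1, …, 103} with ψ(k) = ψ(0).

Recall: injectivity means: for all x_1, x_2 in the domain, ψ(x_1) = ψ(x_2) implies x_1 = x_2.
If ψ(x_1) = ψ(x_2), then 17x_1 ≡ 17x_2 (mod 104). Because gcd(17, 104) = 1, we may cancel 17 to get x_1 ≡ x_2 (mod 104).
We now compute 17⁻¹ mod 104 explicitly. Euclid's algorithm: 104 = 6·17 + 2, 17 = 8·2 + 1; back-substituting gives 1 = 49·17 − 8·104, so 17⁻¹ ≡ 49 (mod 104).
Then y ↦ 49(y − 33) is a two-sided inverse to ψ, so every y ∈ ℤ/104ℤ has a preimage.
Therefore ψ is bijective.
Since ψ is bijective, we compute ψ⁻¹(44): solve 17x + 33 ≡ 44 (mod 104), i.e. 17x ≡ 11 (mod 104).
Multiplying by 17⁻¹ = 49 gives x ≡ 49·11 = 539 = 5·104 + 19 ≡ 19 (mod 104).
Check: ψ(19) = 17·19 + 33 = 356 = 3·104 + 44 ≡ 44 (mod 104).

19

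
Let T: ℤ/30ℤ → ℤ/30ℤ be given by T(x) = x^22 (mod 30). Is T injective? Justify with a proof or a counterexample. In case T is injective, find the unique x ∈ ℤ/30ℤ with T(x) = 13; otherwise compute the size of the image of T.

12

T(2): Repeated squaring mod 30: 2^1 ≡ 2, 2^2 ≡ 2² = 4, 2^4 ≡ 4² = 16, 2^8 ≡ 16² = 256 ≡ 16, 2^16 ≡ 16² = 256 ≡ 16. Since 22 = 16 + 4 + 2, 2^22 ≡ 16·16·4: 16·16 = 256 ≡ 16, then 16·4 = 64 ≡ 4. So 2^22 ≡ 4 (mod 30).
T(8): Repeated squaring mod 30: 8^1 ≡ 8, 8^2 ≡ 8² = 64 ≡ 4, 8^4 ≡ 4² = 16, 8^8 ≡ 16² = 256 ≡ 16, 8^16 ≡ 16² = 256 ≡ 16. Since 22 = 16 + 4 + 2, 8^22 ≡ 16·16·4: 16·16 = 256 ≡ 16, then 16·4 = 64 ≡ 4. So 8^22 ≡ 4 (mod 30).
So T(2) = T(8) = 4 while 2 ≠ 8, hence T is not injective.
Since T is not injective, we determine |image(T)|. Computing x^22 mod 30 for each x (by repeated squaring, reducing mod 30 at every step), the values T(0), T(1), …, T(29) are: 0, 1, 4, 9, 16, 25, 6, 19, 4, 21, 10, 1, 24, 19, 16, 15, 16, 19, 24, 1, 10, 21, 4, 19, 6, 25, 16, 9, 4, 1.
The distinct values are {0, 1, 4, 6, 9, 10, 15, 16, 19, 21, 24, 25}; there are 12 of them.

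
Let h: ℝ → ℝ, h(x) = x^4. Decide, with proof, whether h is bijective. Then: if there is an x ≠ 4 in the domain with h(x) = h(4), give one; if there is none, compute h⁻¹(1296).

-4

h(4) = 256 = (−4)^4 = h(−4) (since 4 is even), with 4 ≠ −4. So h is not injective, hence not bijective.
For the follow-up, such an x exists: taking x = −4 ∈ ℝ gives h(−4) = 256 = h(4) with −4 ≠ 4.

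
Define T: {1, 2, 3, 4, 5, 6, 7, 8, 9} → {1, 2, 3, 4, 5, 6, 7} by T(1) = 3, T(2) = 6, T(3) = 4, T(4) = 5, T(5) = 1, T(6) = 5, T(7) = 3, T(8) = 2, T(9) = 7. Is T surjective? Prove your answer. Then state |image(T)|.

7

Every element of the codomain has a preimage: 1 = T(5), 2 = T(8), 3 = T(1), 4 = T(3), 5 = T(4), 6 = T(2), 7 = T(9).
Thus T is surjective.
The image of T is {1, 2, 3, 4, 5, 6, 7}, which has 7 elements.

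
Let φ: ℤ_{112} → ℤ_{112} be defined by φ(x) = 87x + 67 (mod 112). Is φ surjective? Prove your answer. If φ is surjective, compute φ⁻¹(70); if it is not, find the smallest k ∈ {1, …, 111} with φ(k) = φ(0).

Recall that surjectivity means every element of the codomain has a preimage under φ.
Since gcd(87, 112) = 1, 87 is invertible modulo 112. Euclid's algorithm: 112 = 1·87 + 25, 87 = 3·25 + 12, 25 = 2·12 + 1; back-substituting gives 1 = 103·87 − 80·112, so 87⁻¹ ≡ 103 (mod 112).
Then y ↦ 103(y − 67) is a two-sided inverse to φ, so every y ∈ ℤ_{112} has a preimage.
Hence φ is surjective.
Since φ is surjective, we find φ⁻¹(70): we need 87x ≡ 70 − 67 ≡ 3 (mod 112). Using 87⁻¹ = 103: x ≡ 103·3 = 309 = 2·112 + 85, so x = 85.
Check: φ(85) = 87·85 + 67 = 7462 = 66·112 + 70 ≡ 70 (mod 112).

85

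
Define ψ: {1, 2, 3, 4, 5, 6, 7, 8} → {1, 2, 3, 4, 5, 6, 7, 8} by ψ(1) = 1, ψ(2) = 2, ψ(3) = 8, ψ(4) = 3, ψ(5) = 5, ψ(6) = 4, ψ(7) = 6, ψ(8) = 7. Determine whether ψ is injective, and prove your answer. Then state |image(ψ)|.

The values ψ(1), …, ψ(8) are 1, 2, 8, 3, 5, 4, 6, 7 — all distinct.
So ψ(u) = ψ(v) only when u = v, and ψ is injective.
The image of ψ is {1, 2, 3, 4, 5, 6, 7, 8}, which has 8 elements.

8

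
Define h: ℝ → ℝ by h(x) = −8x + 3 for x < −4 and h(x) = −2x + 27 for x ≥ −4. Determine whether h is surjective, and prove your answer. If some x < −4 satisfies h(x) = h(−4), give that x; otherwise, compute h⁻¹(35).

-4

Both pieces are strictly decreasing (slopes −8 and −2), so each is injective on its own interval.
The left piece maps (−∞, −4) onto (35, ∞); the right piece maps [−4, ∞) onto (−∞, 35].
These images together cover ℝ, so h is surjective.
Because the two images are disjoint, no x < −4 has h(x) = h(−4), so we compute h⁻¹(35): 35 lies in (−∞, 35], so solve −2x + 27 = 35: x = (35 − 27)/(−2) = −4.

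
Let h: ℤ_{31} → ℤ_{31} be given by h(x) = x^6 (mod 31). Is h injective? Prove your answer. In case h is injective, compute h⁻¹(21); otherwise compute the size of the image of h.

h(1) = 1^6 = 1.
h(5): Repeated squaring mod 31: 5^1 ≡ 5, 5^2 ≡ 5² = 25, 5^4 ≡ 25² = 625 ≡ 5. Since 6 = 4 + 2, 5^6 ≡ 5·25: 5·25 = 125 ≡ 1. So 5^6 ≡ 1 (mod 31).
So h(1) = h(5) = 1 while 1 ≠ 5, so h is not injective.
Since h is not injective, we determine |image(h)|. Computing x^6 mod 31 for each x (by repeated squaring, reducing mod 31 at every step), the values h(0), h(1), …, h(30) are: 0, 1, 2, 16, 4, 1, 1, 4, 8, 8, 2, 4, 2, 16, 8, 16, 16, 8, 16, 2, 4, 2, 8, 8, 4, 1, 1, 4, 16, 2, 1.
The distinct values are {0, 1, 2, 4, 8, 16}; there are 6 of them.

6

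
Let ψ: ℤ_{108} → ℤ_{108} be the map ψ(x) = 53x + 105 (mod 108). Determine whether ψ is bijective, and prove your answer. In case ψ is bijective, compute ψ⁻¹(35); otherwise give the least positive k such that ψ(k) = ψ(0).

By definition, ψ is injective if ψ(s) = ψ(t) implies s = t.
Suppose ψ(s) = ψ(t) in ℤ_{108}. Then 53s + 105 ≡ 53t + 105 (mod 108), so 53(s − t) ≡ 0 (mod 108).
Since gcd(53, 108) = 1, 53 is invertible modulo 108, therefore s − t ≡ 0 (mod 108), i.e. s = t.
We now compute 53⁻¹ mod 108 explicitly. Euclid's algorithm: 108 = 2·53 + 2, 53 = 26·2 + 1; back-substituting gives 1 = 53·53 − 26·108, so 53⁻¹ ≡ 53 (mod 108).
For any y ∈ ℤ_{108}, x = 53(y − 105) mod 108 satisfies ψ(x) = 53·53(y − 105) + 105 ≡ y (since 53·53 ≡ 1 mod 108). So every y has a preimage.
Thus ψ is bijective.
Since ψ is bijective, we find ψ⁻¹(35): we need 53x ≡ 35 − 105 ≡ 38 (mod 108). Using 53⁻¹ = 53: x ≡ 53·38 = 2014 = 18·108 + 70, so x = 70.
Check: ψ(70) = 53·70 + 105 = 3815 = 35·108 + 35 ≡ 35 (mod 108).

70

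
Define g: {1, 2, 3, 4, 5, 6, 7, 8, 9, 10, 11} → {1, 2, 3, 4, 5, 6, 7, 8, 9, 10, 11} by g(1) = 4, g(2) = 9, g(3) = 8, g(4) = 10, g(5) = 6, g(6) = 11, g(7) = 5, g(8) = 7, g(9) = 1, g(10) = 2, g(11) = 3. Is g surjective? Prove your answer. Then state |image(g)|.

11

Every element of the codomain has a preimage: 1 = g(9), 2 = g(10), 3 = g(11), 4 = g(1), 5 = g(7), 6 = g(5), 7 = g(8), 8 = g(3), 9 = g(2), 10 = g(4), 11 = g(6).
So g is surjective.
The image of g is {1, 2, 3, 4, 5, 6, 7, 8, 9, 10, 11}, which has 11 elements.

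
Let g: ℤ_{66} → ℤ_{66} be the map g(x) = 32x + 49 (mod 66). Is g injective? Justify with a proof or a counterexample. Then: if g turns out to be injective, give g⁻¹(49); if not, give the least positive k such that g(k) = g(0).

We have gcd(32, 66) = 2 > 1. Taking x_1 = 0 and x_2 = 33: g(0) = 49 and g(33) = 32·33 + 49 = 1105 ≡ 49 (mod 66).
So g(0) = g(33) while 0 ≠ 33, so g is not injective.
Since g is not injective, we find the least positive k with g(k) = g(0): this means 32k ≡ 0 (mod 66), i.e. 66 ∣ 32k. Since gcd(32, 66) = 2, dividing through by 2 this holds exactly when 33 ∣ 16k, and as gcd(16, 33) = 1, exactly when 33 ∣ k.
The smallest positive such k is 33.

33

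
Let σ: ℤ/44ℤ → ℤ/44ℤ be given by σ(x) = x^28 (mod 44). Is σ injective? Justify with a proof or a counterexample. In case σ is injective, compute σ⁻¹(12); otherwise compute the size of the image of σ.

σ(10): Repeated squaring mod 44: 10^1 ≡ 10, 10^2 ≡ 10² = 100 ≡ 12, 10^4 ≡ 12² = 144 ≡ 12, 10^8 ≡ 12² = 144 ≡ 12, 10^16 ≡ 12² = 144 ≡ 12. Since 28 = 16 + 8 + 4, 10^28 ≡ 12·12·12: 12·12 = 144 ≡ 12, then 12·12 = 144 ≡ 12. So 10^28 ≡ 12 (mod 44).
σ(12): Repeated squaring mod 44: 12^1 ≡ 12, 12^2 ≡ 12² = 144 ≡ 12, 12^4 ≡ 12² = 144 ≡ 12, 12^8 ≡ 12² = 144 ≡ 12, 12^16 ≡ 12² = 144 ≡ 12. Since 28 = 16 + 8 + 4, 12^28 ≡ 12·12·12: 12·12 = 144 ≡ 12, then 12·12 = 144 ≡ 12. So 12^28 ≡ 12 (mod 44).
So σ(10) = σ(12) = 12 while 10 ≠ 12, so σ is not injective.
Since σ is not injective, we determine |image(σ)|. Computing x^28 mod 44 for each x (by repeated squaring, reducing mod 44 at every step), the values σ(0), σ(1), …, σ(43) are: 0, 1, 36, 5, 20, 37, 4, 9, 16, 25, 12, 33, 12, 25, 16, 9, 4, 37, 20, 5, 36, 1, 0, 1, 36, 5, 20, 37, 4, 9, 16, 25, 12, 33, 12, 25, 16, 9, 4, 37, 20, 5, 36, 1.
The distinct values are {0, 1, 4, 5, 9, 12, 16, 20, 25, 33, 36, 37}; there are 12 of them.

12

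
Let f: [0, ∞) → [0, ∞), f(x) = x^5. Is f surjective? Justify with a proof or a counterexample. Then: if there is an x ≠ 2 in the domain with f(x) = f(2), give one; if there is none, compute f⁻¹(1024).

4

For any y ∈ [0, ∞), x = y^{1/5} ∈ [0, ∞) gives f(x) = y, so f is surjective.
Since x ↦ x^5 is strictly increasing on [0, ∞), it is injective there, so no x ≠ 2 in the domain has f(x) = f(2). We therefore compute f⁻¹(1024) = 1024^{1/5} = 4 (indeed 4^5 = 1024).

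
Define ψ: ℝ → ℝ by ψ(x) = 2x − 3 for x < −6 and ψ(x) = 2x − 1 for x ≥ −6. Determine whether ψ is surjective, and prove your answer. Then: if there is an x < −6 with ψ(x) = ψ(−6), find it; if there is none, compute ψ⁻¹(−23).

-10

Both pieces are strictly increasing (slopes 2 and 2), so each is injective on its own interval.
The left piece maps (−∞, −6) onto (−∞, −15); the right piece maps [−6, ∞) onto [−13, ∞).
The union (−∞, −15) ∪ [−13, ∞) omits the interval between −15 and −13; in particular −15 has no preimage. So ψ is not surjective.
Because the two images are disjoint, no x < −6 has ψ(x) = ψ(−6), so we compute ψ⁻¹(−23): −23 lies in (−∞, −15), so solve 2x − 3 = −23: x = (−23 + 3)/2 = −10.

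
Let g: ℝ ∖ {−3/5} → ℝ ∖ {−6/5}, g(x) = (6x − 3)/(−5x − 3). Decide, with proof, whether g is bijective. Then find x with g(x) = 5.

-12/31

Suppose g(a) = g(b). Cross-multiplying: (6a − 3)(−5b − 3) = (6b − 3)(−5a − 3).
Expanding both sides and cancelling the symmetric terms leaves −33·(a − b) = 0. Since −33 ≠ 0, a = b. Hence g is injective.
For any y ≠ −6/5, solving y(−5x − 3) = 6x − 3 for x gives a well-defined x ≠ −3/5. So g is surjective.
Hence g is bijective.
Solving g(x) = 5: cross-multiplying gives 6x − 3 = 5(−5x − 3), which rearranges to 31x = −12, so x = −12/31.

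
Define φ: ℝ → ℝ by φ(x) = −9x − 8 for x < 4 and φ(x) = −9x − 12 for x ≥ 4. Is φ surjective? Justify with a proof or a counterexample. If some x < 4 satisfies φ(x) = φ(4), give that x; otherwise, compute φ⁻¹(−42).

Both pieces are strictly decreasing (slopes −9 and −9), so each is injective on its own interval.
The left piece maps (−∞, 4) onto (−44, ∞); the right piece maps [4, ∞) onto (−∞, −48].
The union (−44, ∞) ∪ (−∞, −48] omits the interval between −44 and −48; in particular −44 has no preimage. So φ is not surjective.
Because the two images are disjoint, no x < 4 has φ(x) = φ(4), so we compute φ⁻¹(−42): −42 lies in (−44, ∞), so solve −9x − 8 = −42: x = (−42 + 8)/(−9) = 34/9.

34/9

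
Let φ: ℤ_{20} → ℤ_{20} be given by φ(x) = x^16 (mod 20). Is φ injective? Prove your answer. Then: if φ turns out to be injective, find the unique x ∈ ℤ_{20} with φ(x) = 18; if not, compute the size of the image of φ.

4

φ(1) = 1^16 = 1.
φ(3): Repeated squaring mod 20: 3^1 ≡ 3, 3^2 ≡ 3² = 9, 3^4 ≡ 9² = 81 ≡ 1, 3^8 ≡ 1² = 1, 3^16 ≡ 1² = 1. So 3^16 ≡ 1 (mod 20).
So φ(1) = φ(3) = 1 while 1 ≠ 3, thus φ is not injective.
Since φ is not injective, we determine |image(φ)|. Computing x^16 mod 20 for each x (by repeated squaring, reducing mod 20 at every step), the values φ(0), φ(1), …, φ(19) are: 0, 1, 16, 1, 16, 5, 16, 1, 16, 1, 0, 1, 16, 1, 16, 5, 16, 1, 16, 1.
The distinct values are {0, 1, 5, 16}; there are 4 of them.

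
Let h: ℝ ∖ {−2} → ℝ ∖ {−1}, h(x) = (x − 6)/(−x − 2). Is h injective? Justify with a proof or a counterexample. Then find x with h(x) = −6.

Suppose h(u) = h(v). Cross-multiplying: (u − 6)(−v − 2) = (v − 6)(−u − 2).
Expanding both sides and cancelling the symmetric terms leaves −8·(u − v) = 0. Since −8 ≠ 0, u = v. Thus h is injective.
Solving h(x) = −6: cross-multiplying gives x − 6 = −6(−x − 2), which rearranges to −5x = 18, so x = −18/5.

-18/5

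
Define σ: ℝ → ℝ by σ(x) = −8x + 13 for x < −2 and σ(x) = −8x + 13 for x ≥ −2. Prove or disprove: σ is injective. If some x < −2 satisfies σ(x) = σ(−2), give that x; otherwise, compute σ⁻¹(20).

Both pieces are strictly decreasing (slopes −8 and −8), so each is injective on its own interval.
The left piece maps (−∞, −2) onto (29, ∞); the right piece maps [−2, ∞) onto (−∞, 29].
These images are disjoint, so no value is attained by both pieces. Hence σ is injective.
Because the two images are disjoint, no x < −2 has σ(x) = σ(−2), so we compute σ⁻¹(20): 20 lies in (−∞, 29], so solve −8x + 13 = 20: x = (20 − 13)/(−8) = −7/8.

-7/8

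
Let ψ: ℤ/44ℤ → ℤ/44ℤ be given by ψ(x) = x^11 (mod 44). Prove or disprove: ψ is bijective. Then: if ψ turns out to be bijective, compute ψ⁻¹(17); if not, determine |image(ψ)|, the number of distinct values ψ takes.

ψ(0) = 0^11 = 0.
ψ(22): Repeated squaring mod 44: 22^1 ≡ 22, 22^2 ≡ 22² = 484 ≡ 0, 22^4 ≡ 0² = 0, 22^8 ≡ 0² = 0. Since 11 = 8 + 2 + 1, 22^11 ≡ 0·0·22: 0·0 = 0, then 0·22 = 0. So 22^11 ≡ 0 (mod 44).
So ψ(0) = ψ(22) = 0 while 0 ≠ 22, hence ψ is not injective, hence not bijective.
Since ψ is not bijective, we determine |image(ψ)|. Computing x^11 mod 44 for each x (by repeated squaring, reducing mod 44 at every step), the values ψ(0), ψ(1), …, ψ(43) are: 0, 1, 24, 3, 4, 5, 28, 7, 8, 9, 32, 11, 12, 13, 36, 15, 16, 17, 40, 19, 20, 21, 0, 23, 24, 25, 4, 27, 28, 29, 8, 31, 32, 33, 12, 35, 36, 37, 16, 39, 40, 41, 20, 43.
The distinct values are {0, 1, 3, 4, 5, 7, 8, 9, 11, 12, 13, 15, 16, 17, 19, 20, 21, 23, 24, 25, 27, 28, 29, 31, 32, 33, 35, 36, 37, 39, 40, 41, 43}; there are 33 of them.

33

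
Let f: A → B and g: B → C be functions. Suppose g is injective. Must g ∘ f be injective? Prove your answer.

not injective

No. Take A = {1, 2}, B = C = {1, 2, 3, 4, 5, 6}, f(1) = f(2) = 1, and g = identity (injective).
Then (g ∘ f)(1) = (g ∘ f)(2) = 1 with 1 ≠ 2, so g ∘ f is not injective.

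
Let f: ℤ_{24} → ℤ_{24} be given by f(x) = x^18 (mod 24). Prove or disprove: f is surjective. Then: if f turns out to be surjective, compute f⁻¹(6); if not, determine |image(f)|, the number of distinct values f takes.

4

f(2): Repeated squaring mod 24: 2^1 ≡ 2, 2^2 ≡ 2² = 4, 2^4 ≡ 4² = 16, 2^8 ≡ 16² = 256 ≡ 16, 2^16 ≡ 16² = 256 ≡ 16. Since 18 = 16 + 2, 2^18 ≡ 16·4: 16·4 = 64 ≡ 16. So 2^18 ≡ 16 (mod 24).
f(4): Repeated squaring mod 24: 4^1 ≡ 4, 4^2 ≡ 4² = 16, 4^4 ≡ 16² = 256 ≡ 16, 4^8 ≡ 16² = 256 ≡ 16, 4^16 ≡ 16² = 256 ≡ 16. Since 18 = 16 + 2, 4^18 ≡ 16·16: 16·16 = 256 ≡ 16. So 4^18 ≡ 16 (mod 24).
So f(2) = f(4) = 16 while 2 ≠ 4, so f is not injective.
A non-injective map from the 24-element set ℤ_{24} to itself takes at most 23 distinct values, so it cannot be surjective. Therefore f is not surjective.
Since f is not surjective, we determine |image(f)|. Computing x^18 mod 24 for each x (by repeated squaring, reducing mod 24 at every step), the values f(0), f(1), …, f(23) are: 0, 1, 16, 9, 16, 1, 0, 1, 16, 9, 16, 1, 0, 1, 16, 9, 16, 1, 0, 1, 16, 9, 16, 1.
The distinct values are {0, 1, 9, 16}; there are 4 of them.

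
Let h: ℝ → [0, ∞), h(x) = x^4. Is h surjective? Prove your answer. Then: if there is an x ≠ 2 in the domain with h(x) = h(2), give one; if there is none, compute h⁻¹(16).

-2

For any y ∈ [0, ∞), x = y^{1/4} ∈ ℝ satisfies x^4 = y, so h is surjective.
For the follow-up, such an x exists: taking x = −2 ∈ ℝ gives h(−2) = 16 = h(2) with −2 ≠ 2.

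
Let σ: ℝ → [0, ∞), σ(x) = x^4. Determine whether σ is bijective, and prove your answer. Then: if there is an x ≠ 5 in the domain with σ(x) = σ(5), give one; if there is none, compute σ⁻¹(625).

σ(5) = 625 = (−5)^4 = σ(−5) (since 4 is even), with 5 ≠ −5. So σ is not injective, hence not bijective.
For the follow-up, such an x exists: taking x = −5 ∈ ℝ gives σ(−5) = 625 = σ(5) with −5 ≠ 5.

-5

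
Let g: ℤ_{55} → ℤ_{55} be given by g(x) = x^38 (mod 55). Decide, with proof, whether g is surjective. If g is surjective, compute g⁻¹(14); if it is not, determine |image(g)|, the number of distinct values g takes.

g(3): Repeated squaring mod 55: 3^1 ≡ 3, 3^2 ≡ 3² = 9, 3^4 ≡ 9² = 81 ≡ 26, 3^8 ≡ 26² = 676 ≡ 16, 3^16 ≡ 16² = 256 ≡ 36, 3^32 ≡ 36² = 1296 ≡ 31. Since 38 = 32 + 4 + 2, 3^38 ≡ 31·26·9: 31·26 = 806 ≡ 36, then 36·9 = 324 ≡ 49. So 3^38 ≡ 49 (mod 55).
g(8): Repeated squaring mod 55: 8^1 ≡ 8, 8^2 ≡ 8² = 64 ≡ 9, 8^4 ≡ 9² = 81 ≡ 26, 8^8 ≡ 26² = 676 ≡ 16, 8^16 ≡ 16² = 256 ≡ 36, 8^32 ≡ 36² = 1296 ≡ 31. Since 38 = 32 + 4 + 2, 8^38 ≡ 31·26·9: 31·26 = 806 ≡ 36, then 36·9 = 324 ≡ 49. So 8^38 ≡ 49 (mod 55).
So g(3) = g(8) = 49 while 3 ≠ 8, thus g is not injective.
A non-injective map from the 55-element set ℤ_{55} to itself takes at most 54 distinct values, so it cannot be surjective. Hence g is not surjective.
Since g is not surjective, we determine |image(g)|. Computing x^38 mod 55 for each x (by repeated squaring, reducing mod 55 at every step), the values g(0), g(1), …, g(54) are: 0, 1, 14, 49, 31, 15, 26, 9, 49, 36, 45, 11, 34, 14, 16, 20, 26, 4, 9, 16, 25, 1, 44, 34, 36, 5, 31, 4, 4, 31, 5, 36, 34, 44, 1, 25, 16, 9, 4, 26, 20, 16, 14, 34, 11, 45, 36, 49, 9, 26, 15, 31, 49, 14, 1.
The distinct values are {0, 1, 4, 5, 9, 11, 14, 15, 16, 20, 25, 26, 31, 34, 36, 44, 45, 49}; there are 18 of them.

18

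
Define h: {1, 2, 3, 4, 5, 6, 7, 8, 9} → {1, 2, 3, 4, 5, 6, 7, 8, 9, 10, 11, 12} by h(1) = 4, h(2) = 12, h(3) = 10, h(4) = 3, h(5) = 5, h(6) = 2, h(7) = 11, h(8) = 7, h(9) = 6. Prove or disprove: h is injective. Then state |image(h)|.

9

The values h(1), …, h(9) are 4, 12, 10, 3, 5, 2, 11, 7, 6 — all distinct.
So h(s) = h(t) only when s = t, and h is injective.
The image of h is {2, 3, 4, 5, 6, 7, 10, 11, 12}, which has 9 elements.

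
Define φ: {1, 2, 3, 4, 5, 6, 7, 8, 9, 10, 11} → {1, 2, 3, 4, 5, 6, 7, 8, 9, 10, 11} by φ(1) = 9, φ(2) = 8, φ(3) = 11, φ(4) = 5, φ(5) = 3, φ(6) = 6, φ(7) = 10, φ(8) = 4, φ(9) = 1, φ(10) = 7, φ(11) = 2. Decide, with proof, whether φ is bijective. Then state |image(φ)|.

11

The values 9, 8, 11, 5, 3, 6, 10, 4, 1, 7, 2 are a permutation of {1, 2, 3, 4, 5, 6, 7, 8, 9, 10, 11}: each element appears exactly once.
So φ is injective and surjective, hence bijective.
The image of φ is {1, 2, 3, 4, 5, 6, 7, 8, 9, 10, 11}, which has 11 elements.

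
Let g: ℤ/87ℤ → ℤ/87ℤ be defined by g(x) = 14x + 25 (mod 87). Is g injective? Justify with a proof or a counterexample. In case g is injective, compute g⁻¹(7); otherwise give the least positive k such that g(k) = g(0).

By definition, injectivity means: for all x_1, x_2 in the domain, g(x_1) = g(x_2) implies x_1 = x_2.
If g(x_1) = g(x_2), then 14x_1 ≡ 14x_2 (mod 87). Because gcd(14, 87) = 1, we may cancel 14 to get x_1 ≡ x_2 (mod 87).
Thus g is injective.
We now compute 14⁻¹ mod 87 explicitly. Euclid's algorithm: 87 = 6·14 + 3, 14 = 4·3 + 2, 3 = 1·2 + 1; back-substituting gives 1 = 56·14 − 9·87, so 14⁻¹ ≡ 56 (mod 87).
Since g is injective, we find g⁻¹(7): we need 14x ≡ 7 − 25 ≡ 69 (mod 87). Using 14⁻¹ = 56: x ≡ 56·69 = 3864 = 44·87 + 36, so x = 36.
Check: g(36) = 14·36 + 25 = 529 = 6·87 + 7 ≡ 7 (mod 87).

36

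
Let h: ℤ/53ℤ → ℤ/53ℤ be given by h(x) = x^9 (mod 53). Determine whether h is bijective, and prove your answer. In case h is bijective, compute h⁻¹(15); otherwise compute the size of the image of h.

36

Since 53 is prime, the nonzero elements of ℤ/53ℤ form a cyclic group of order 52.
As gcd(9, 52) = 1, raising to the 9th power is a bijection on this group: if u^9 ≡ v^9 then (uv^{−1})^9 = 1, and the only element of order dividing gcd(9, 52) = 1 is 1, so u = v.
With h(0) = 0 this makes h injective on all of ℤ/53ℤ, hence bijective (finite equal-size domain and codomain). In particular h is bijective.
Since h is bijective, we find the preimage of 15. The inverse of x ↦ x^9 on (ℤ/53ℤ)^× is x ↦ x^29, because 9·29 = 261 = 5·52 + 1 ≡ 1 (mod 52) and x^{52} = 1 for x ≠ 0 (Fermat). So h⁻¹(15) = 15^29 mod 53.
Repeated squaring mod 53: 15^1 ≡ 15, 15^2 ≡ 15² = 225 ≡ 13, 15^4 ≡ 13² = 169 ≡ 10, 15^8 ≡ 10² = 100 ≡ 47, 15^16 ≡ 47² = 2209 ≡ 36. Since 29 = 16 + 8 + 4 + 1, 15^29 ≡ 36·47·10·15: 36·47 = 1692 ≡ 49, then 49·10 = 490 ≡ 13, then 13·15 = 195 ≡ 36. So 15^29 ≡ 36 (mod 53).
Hence h⁻¹(15) = 36.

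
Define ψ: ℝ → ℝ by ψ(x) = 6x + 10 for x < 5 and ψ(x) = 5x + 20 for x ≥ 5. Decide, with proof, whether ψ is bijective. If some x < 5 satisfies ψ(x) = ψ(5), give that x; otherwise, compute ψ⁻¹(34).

4

Both pieces are strictly increasing (slopes 6 and 5), so each is injective on its own interval.
The left piece maps (−∞, 5) onto (−∞, 40); the right piece maps [5, ∞) onto [45, ∞).
The images leave a gap (40 has no preimage), so ψ is not surjective, hence not bijective.
Because the two images are disjoint, no x < 5 has ψ(x) = ψ(5), so we compute ψ⁻¹(34): 34 lies in (−∞, 40), so solve 6x + 10 = 34: x = (34 − 10)/6 = 4.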